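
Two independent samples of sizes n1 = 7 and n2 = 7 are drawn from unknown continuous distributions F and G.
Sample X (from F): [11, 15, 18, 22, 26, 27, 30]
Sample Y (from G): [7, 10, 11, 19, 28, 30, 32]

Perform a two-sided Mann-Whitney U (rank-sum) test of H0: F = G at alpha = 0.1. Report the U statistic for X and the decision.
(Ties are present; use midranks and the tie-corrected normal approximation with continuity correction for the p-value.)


Step 1: Combine and sort all 14 observations; assign midranks.
sorted (value, group): (7,Y), (10,Y), (11,X), (11,Y), (15,X), (18,X), (19,Y), (22,X), (26,X), (27,X), (28,Y), (30,X), (30,Y), (32,Y)
ranks: 7->1, 10->2, 11->3.5, 11->3.5, 15->5, 18->6, 19->7, 22->8, 26->9, 27->10, 28->11, 30->12.5, 30->12.5, 32->14
Step 2: Rank sum for X: R1 = 3.5 + 5 + 6 + 8 + 9 + 10 + 12.5 = 54.
Step 3: U_X = R1 - n1(n1+1)/2 = 54 - 7*8/2 = 54 - 28 = 26.
       U_Y = n1*n2 - U_X = 49 - 26 = 23.
Step 4: Ties are present, so use the tie-corrected normal approximation (with continuity correction) for the p-value.
Step 5: p-value = 0.898104; compare to alpha = 0.1. fail to reject H0.

U_X = 26, p = 0.898104, fail to reject H0 at alpha = 0.1.


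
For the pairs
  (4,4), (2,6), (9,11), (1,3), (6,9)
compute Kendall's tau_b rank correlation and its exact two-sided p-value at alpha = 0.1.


Step 1: Enumerate the 10 unordered pairs (i,j) with i<j and classify each by sign(x_j-x_i) * sign(y_j-y_i).
  (1,2):dx=-2,dy=+2->D; (1,3):dx=+5,dy=+7->C; (1,4):dx=-3,dy=-1->C; (1,5):dx=+2,dy=+5->C
  (2,3):dx=+7,dy=+5->C; (2,4):dx=-1,dy=-3->C; (2,5):dx=+4,dy=+3->C; (3,4):dx=-8,dy=-8->C
  (3,5):dx=-3,dy=-2->C; (4,5):dx=+5,dy=+6->C
Step 2: C = 9, D = 1, total pairs = 10.
Step 3: tau = (C - D)/(n(n-1)/2) = (9 - 1)/10 = 0.800000.
Step 4: Exact two-sided p-value (enumerate n! = 120 permutations of y under H0): p = 0.083333.
Step 5: alpha = 0.1. reject H0.

tau_b = 0.8000 (C=9, D=1), p = 0.083333, reject H0.


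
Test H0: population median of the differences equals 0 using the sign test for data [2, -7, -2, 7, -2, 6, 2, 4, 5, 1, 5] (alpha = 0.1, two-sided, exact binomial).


Step 1: Discard zero differences. Original n = 11; n_eff = number of nonzero differences = 11.
Nonzero differences (with sign): +2, -7, -2, +7, -2, +6, +2, +4, +5, +1, +5
Step 2: Count signs: positive = 8, negative = 3.
Step 3: Under H0: P(positive) = 0.5, so the number of positives S ~ Bin(11, 0.5).
Step 4: Two-sided exact p-value = sum of Bin(11,0.5) probabilities at or below the observed probability = 0.226562.
Step 5: alpha = 0.1. fail to reject H0.

n_eff = 11, pos = 8, neg = 3, p = 0.226562, fail to reject H0.


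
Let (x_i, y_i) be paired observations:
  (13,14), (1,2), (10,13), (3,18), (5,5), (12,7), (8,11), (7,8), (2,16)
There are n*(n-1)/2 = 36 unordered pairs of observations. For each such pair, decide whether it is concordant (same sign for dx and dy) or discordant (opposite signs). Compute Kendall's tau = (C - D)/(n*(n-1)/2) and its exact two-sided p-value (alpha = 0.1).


Step 1: Enumerate the 36 unordered pairs (i,j) with i<j and classify each by sign(x_j-x_i) * sign(y_j-y_i).
  (1,2):dx=-12,dy=-12->C; (1,3):dx=-3,dy=-1->C; (1,4):dx=-10,dy=+4->D; (1,5):dx=-8,dy=-9->C
  (1,6):dx=-1,dy=-7->C; (1,7):dx=-5,dy=-3->C; (1,8):dx=-6,dy=-6->C; (1,9):dx=-11,dy=+2->D
  (2,3):dx=+9,dy=+11->C; (2,4):dx=+2,dy=+16->C; (2,5):dx=+4,dy=+3->C; (2,6):dx=+11,dy=+5->C
  (2,7):dx=+7,dy=+9->C; (2,8):dx=+6,dy=+6->C; (2,9):dx=+1,dy=+14->C; (3,4):dx=-7,dy=+5->D
  (3,5):dx=-5,dy=-8->C; (3,6):dx=+2,dy=-6->D; (3,7):dx=-2,dy=-2->C; (3,8):dx=-3,dy=-5->C
  (3,9):dx=-8,dy=+3->D; (4,5):dx=+2,dy=-13->D; (4,6):dx=+9,dy=-11->D; (4,7):dx=+5,dy=-7->D
  (4,8):dx=+4,dy=-10->D; (4,9):dx=-1,dy=-2->C; (5,6):dx=+7,dy=+2->C; (5,7):dx=+3,dy=+6->C
  (5,8):dx=+2,dy=+3->C; (5,9):dx=-3,dy=+11->D; (6,7):dx=-4,dy=+4->D; (6,8):dx=-5,dy=+1->D
  (6,9):dx=-10,dy=+9->D; (7,8):dx=-1,dy=-3->C; (7,9):dx=-6,dy=+5->D; (8,9):dx=-5,dy=+8->D
Step 2: C = 21, D = 15, total pairs = 36.
Step 3: tau = (C - D)/(n(n-1)/2) = (21 - 15)/36 = 0.166667.
Step 4: Exact two-sided p-value (enumerate n! = 362880 permutations of y under H0): p = 0.612202.
Step 5: alpha = 0.1. fail to reject H0.

tau_b = 0.1667 (C=21, D=15), p = 0.612202, fail to reject H0.


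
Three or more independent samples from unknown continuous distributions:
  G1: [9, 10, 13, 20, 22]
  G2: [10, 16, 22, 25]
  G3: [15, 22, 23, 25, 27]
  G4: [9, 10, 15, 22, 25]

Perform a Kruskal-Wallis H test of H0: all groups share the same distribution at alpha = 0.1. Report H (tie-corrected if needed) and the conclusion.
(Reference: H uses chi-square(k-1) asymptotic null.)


Step 1: Combine all N = 19 observations and assign midranks.
sorted (value, group, rank): (9,G1,1.5), (9,G4,1.5), (10,G1,4), (10,G2,4), (10,G4,4), (13,G1,6), (15,G3,7.5), (15,G4,7.5), (16,G2,9), (20,G1,10), (22,G1,12.5), (22,G2,12.5), (22,G3,12.5), (22,G4,12.5), (23,G3,15), (25,G2,17), (25,G3,17), (25,G4,17), (27,G3,19)
Step 2: Sum ranks within each group.
R_1 = 34 (n_1 = 5)
R_2 = 42.5 (n_2 = 4)
R_3 = 71 (n_3 = 5)
R_4 = 42.5 (n_4 = 5)
Step 3: H = 12/(N(N+1)) * sum(R_i^2/n_i) - 3(N+1)
     = 12/(19*20) * (34^2/5 + 42.5^2/4 + 71^2/5 + 42.5^2/5) - 3*20
     = 0.031579 * 2052.21 - 60
     = 4.806711.
Step 4: Ties present; correction factor C = 1 - 120/(19^3 - 19) = 0.982456. Corrected H = 4.806711 / 0.982456 = 4.892545.
Step 5: Under H0, H ~ chi^2(3); p-value = 0.179837.
Step 6: alpha = 0.1. fail to reject H0.

H = 4.8925, df = 3, p = 0.179837, fail to reject H0.


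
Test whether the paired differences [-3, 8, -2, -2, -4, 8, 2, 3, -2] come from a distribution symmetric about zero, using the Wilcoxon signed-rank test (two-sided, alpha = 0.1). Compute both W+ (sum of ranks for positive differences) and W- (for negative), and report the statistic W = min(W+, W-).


Step 1: Drop any zero differences (none here) and take |d_i|.
|d| = [3, 8, 2, 2, 4, 8, 2, 3, 2]
Step 2: Midrank |d_i| (ties get averaged ranks).
ranks: |3|->5.5, |8|->8.5, |2|->2.5, |2|->2.5, |4|->7, |8|->8.5, |2|->2.5, |3|->5.5, |2|->2.5
Step 3: Attach original signs; sum ranks with positive sign and with negative sign.
W+ = 8.5 + 8.5 + 2.5 + 5.5 = 25
W- = 5.5 + 2.5 + 2.5 + 7 + 2.5 = 20
(Check: W+ + W- = 45 should equal n(n+1)/2 = 45.)
Step 4: Test statistic W = min(W+, W-) = 20.
Step 5: Ties in |d|, so use the tie-corrected normal approximation.
        E[W] = n(n+1)/4 = 9*10/4 = 22.5.
        Tie groups: |d|=2 (t=4), |d|=3 (t=2), |d|=8 (t=2); sum(t^3 - t) = 72.
        Var[W] = n(n+1)(2n+1)/24 - sum(t^3-t)/48 = 1710/24 - 72/48 = 69.75.
        z = (W - E[W]) / sqrt(Var[W]) = (20 - 22.5) / 8.3516 = -0.2993.
        Two-sided p = 2*Phi(z) = 0.764679.
Step 6: alpha = 0.1. fail to reject H0.

W+ = 25, W- = 20, W = min = 20, p = 0.764679, fail to reject H0.


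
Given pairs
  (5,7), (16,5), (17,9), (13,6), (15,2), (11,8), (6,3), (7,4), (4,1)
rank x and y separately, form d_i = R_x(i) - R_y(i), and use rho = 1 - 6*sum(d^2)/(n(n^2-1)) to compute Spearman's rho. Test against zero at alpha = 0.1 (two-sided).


Step 1: Rank x and y separately (midranks; no ties here).
rank(x): 5->2, 16->8, 17->9, 13->6, 15->7, 11->5, 6->3, 7->4, 4->1
rank(y): 7->7, 5->5, 9->9, 6->6, 2->2, 8->8, 3->3, 4->4, 1->1
Step 2: d_i = R_x(i) - R_y(i); compute d_i^2.
  (2-7)^2=25, (8-5)^2=9, (9-9)^2=0, (6-6)^2=0, (7-2)^2=25, (5-8)^2=9, (3-3)^2=0, (4-4)^2=0, (1-1)^2=0
sum(d^2) = 68.
Step 3: rho = 1 - 6*68 / (9*(9^2 - 1)) = 1 - 408/720 = 0.433333.
Step 4: Under H0, t = rho * sqrt((n-2)/(1-rho^2)) = 1.2721 ~ t(7).
Step 5: Two-sided p-value from the t-distribution with 7 df = 0.243952.
Step 6: alpha = 0.1. fail to reject H0.

rho = 0.4333, p = 0.243952, fail to reject H0 at alpha = 0.1.


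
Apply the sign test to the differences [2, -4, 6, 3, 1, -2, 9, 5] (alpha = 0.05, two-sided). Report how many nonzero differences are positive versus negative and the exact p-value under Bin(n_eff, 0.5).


Step 1: Discard zero differences. Original n = 8; n_eff = number of nonzero differences = 8.
Nonzero differences (with sign): +2, -4, +6, +3, +1, -2, +9, +5
Step 2: Count signs: positive = 6, negative = 2.
Step 3: Under H0: P(positive) = 0.5, so the number of positives S ~ Bin(8, 0.5).
Step 4: Two-sided exact p-value = sum of Bin(8,0.5) probabilities at or below the observed probability = 0.289062.
Step 5: alpha = 0.05. fail to reject H0.

n_eff = 8, pos = 6, neg = 2, p = 0.289062, fail to reject H0.


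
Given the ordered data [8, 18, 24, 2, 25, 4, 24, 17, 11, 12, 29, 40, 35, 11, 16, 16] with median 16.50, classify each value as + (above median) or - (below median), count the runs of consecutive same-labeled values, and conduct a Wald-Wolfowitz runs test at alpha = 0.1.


Step 1: Compute median = 16.50; label A = above, B = below.
Labels in order: BAABABAABBAAABBB  (n_A = 8, n_B = 8)
Step 2: Count runs R = 9.
Step 3: Under H0 (random ordering), E[R] = 2*n_A*n_B/(n_A+n_B) + 1 = 2*8*8/16 + 1 = 9.0000.
        Var[R] = 2*n_A*n_B*(2*n_A*n_B - n_A - n_B) / ((n_A+n_B)^2 * (n_A+n_B-1)) = 14336/3840 = 3.7333.
        SD[R] = 1.9322.
Step 4: R = E[R], so z = 0 with no continuity correction.
Step 5: Two-sided p-value via normal approximation = 2*(1 - Phi(|z|)) = 1.000000.
Step 6: alpha = 0.1. fail to reject H0.

R = 9, z = 0.0000, p = 1.000000, fail to reject H0.


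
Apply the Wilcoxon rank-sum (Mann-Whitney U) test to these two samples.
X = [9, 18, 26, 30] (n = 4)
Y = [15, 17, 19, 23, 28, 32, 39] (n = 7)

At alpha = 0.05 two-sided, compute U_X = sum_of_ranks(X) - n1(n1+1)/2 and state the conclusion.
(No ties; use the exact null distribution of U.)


Step 1: Combine and sort all 11 observations; assign midranks.
sorted (value, group): (9,X), (15,Y), (17,Y), (18,X), (19,Y), (23,Y), (26,X), (28,Y), (30,X), (32,Y), (39,Y)
ranks: 9->1, 15->2, 17->3, 18->4, 19->5, 23->6, 26->7, 28->8, 30->9, 32->10, 39->11
Step 2: Rank sum for X: R1 = 1 + 4 + 7 + 9 = 21.
Step 3: U_X = R1 - n1(n1+1)/2 = 21 - 4*5/2 = 21 - 10 = 11.
       U_Y = n1*n2 - U_X = 28 - 11 = 17.
Step 4: No ties, so the exact null distribution of U (based on enumerating the C(11,4) = 330 equally likely rank assignments) gives the two-sided p-value.
Step 5: p-value = 0.648485; compare to alpha = 0.05. fail to reject H0.

U_X = 11, p = 0.648485, fail to reject H0 at alpha = 0.05.


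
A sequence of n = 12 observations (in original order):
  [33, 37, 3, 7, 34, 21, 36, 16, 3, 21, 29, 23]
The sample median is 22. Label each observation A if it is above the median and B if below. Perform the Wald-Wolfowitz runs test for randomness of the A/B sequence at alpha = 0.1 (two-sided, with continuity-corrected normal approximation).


Step 1: Compute median = 22; label A = above, B = below.
Labels in order: AABBABABBBAA  (n_A = 6, n_B = 6)
Step 2: Count runs R = 7.
Step 3: Under H0 (random ordering), E[R] = 2*n_A*n_B/(n_A+n_B) + 1 = 2*6*6/12 + 1 = 7.0000.
        Var[R] = 2*n_A*n_B*(2*n_A*n_B - n_A - n_B) / ((n_A+n_B)^2 * (n_A+n_B-1)) = 4320/1584 = 2.7273.
        SD[R] = 1.6514.
Step 4: R = E[R], so z = 0 with no continuity correction.
Step 5: Two-sided p-value via normal approximation = 2*(1 - Phi(|z|)) = 1.000000.
Step 6: alpha = 0.1. fail to reject H0.

R = 7, z = 0.0000, p = 1.000000, fail to reject H0.


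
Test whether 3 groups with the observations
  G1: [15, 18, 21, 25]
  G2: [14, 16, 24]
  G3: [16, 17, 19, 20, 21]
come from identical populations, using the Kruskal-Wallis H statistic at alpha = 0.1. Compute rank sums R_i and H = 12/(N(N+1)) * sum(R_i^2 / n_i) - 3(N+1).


Step 1: Combine all N = 12 observations and assign midranks.
sorted (value, group, rank): (14,G2,1), (15,G1,2), (16,G2,3.5), (16,G3,3.5), (17,G3,5), (18,G1,6), (19,G3,7), (20,G3,8), (21,G1,9.5), (21,G3,9.5), (24,G2,11), (25,G1,12)
Step 2: Sum ranks within each group.
R_1 = 29.5 (n_1 = 4)
R_2 = 15.5 (n_2 = 3)
R_3 = 33 (n_3 = 5)
Step 3: H = 12/(N(N+1)) * sum(R_i^2/n_i) - 3(N+1)
     = 12/(12*13) * (29.5^2/4 + 15.5^2/3 + 33^2/5) - 3*13
     = 0.076923 * 515.446 - 39
     = 0.649679.
Step 4: Ties present; correction factor C = 1 - 12/(12^3 - 12) = 0.993007. Corrected H = 0.649679 / 0.993007 = 0.654255.
Step 5: Under H0, H ~ chi^2(2); p-value = 0.720992.
Step 6: alpha = 0.1. fail to reject H0.

H = 0.6543, df = 2, p = 0.720992, fail to reject H0.


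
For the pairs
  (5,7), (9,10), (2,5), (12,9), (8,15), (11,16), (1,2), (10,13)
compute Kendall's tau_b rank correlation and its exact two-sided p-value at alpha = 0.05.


Step 1: Enumerate the 28 unordered pairs (i,j) with i<j and classify each by sign(x_j-x_i) * sign(y_j-y_i).
  (1,2):dx=+4,dy=+3->C; (1,3):dx=-3,dy=-2->C; (1,4):dx=+7,dy=+2->C; (1,5):dx=+3,dy=+8->C
  (1,6):dx=+6,dy=+9->C; (1,7):dx=-4,dy=-5->C; (1,8):dx=+5,dy=+6->C; (2,3):dx=-7,dy=-5->C
  (2,4):dx=+3,dy=-1->D; (2,5):dx=-1,dy=+5->D; (2,6):dx=+2,dy=+6->C; (2,7):dx=-8,dy=-8->C
  (2,8):dx=+1,dy=+3->C; (3,4):dx=+10,dy=+4->C; (3,5):dx=+6,dy=+10->C; (3,6):dx=+9,dy=+11->C
  (3,7):dx=-1,dy=-3->C; (3,8):dx=+8,dy=+8->C; (4,5):dx=-4,dy=+6->D; (4,6):dx=-1,dy=+7->D
  (4,7):dx=-11,dy=-7->C; (4,8):dx=-2,dy=+4->D; (5,6):dx=+3,dy=+1->C; (5,7):dx=-7,dy=-13->C
  (5,8):dx=+2,dy=-2->D; (6,7):dx=-10,dy=-14->C; (6,8):dx=-1,dy=-3->C; (7,8):dx=+9,dy=+11->C
Step 2: C = 22, D = 6, total pairs = 28.
Step 3: tau = (C - D)/(n(n-1)/2) = (22 - 6)/28 = 0.571429.
Step 4: Exact two-sided p-value (enumerate n! = 40320 permutations of y under H0): p = 0.061012.
Step 5: alpha = 0.05. fail to reject H0.

tau_b = 0.5714 (C=22, D=6), p = 0.061012, fail to reject H0.


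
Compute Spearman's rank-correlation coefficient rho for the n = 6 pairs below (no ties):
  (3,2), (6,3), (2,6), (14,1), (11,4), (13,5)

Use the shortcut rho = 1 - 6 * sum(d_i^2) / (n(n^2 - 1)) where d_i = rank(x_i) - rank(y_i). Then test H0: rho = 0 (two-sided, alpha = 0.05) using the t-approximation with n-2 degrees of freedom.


Step 1: Rank x and y separately (midranks; no ties here).
rank(x): 3->2, 6->3, 2->1, 14->6, 11->4, 13->5
rank(y): 2->2, 3->3, 6->6, 1->1, 4->4, 5->5
Step 2: d_i = R_x(i) - R_y(i); compute d_i^2.
  (2-2)^2=0, (3-3)^2=0, (1-6)^2=25, (6-1)^2=25, (4-4)^2=0, (5-5)^2=0
sum(d^2) = 50.
Step 3: rho = 1 - 6*50 / (6*(6^2 - 1)) = 1 - 300/210 = -0.428571.
Step 4: Under H0, t = rho * sqrt((n-2)/(1-rho^2)) = -0.9487 ~ t(4).
Step 5: Two-sided p-value from the t-distribution with 4 df = 0.396501.
Step 6: alpha = 0.05. fail to reject H0.

rho = -0.4286, p = 0.396501, fail to reject H0 at alpha = 0.05.


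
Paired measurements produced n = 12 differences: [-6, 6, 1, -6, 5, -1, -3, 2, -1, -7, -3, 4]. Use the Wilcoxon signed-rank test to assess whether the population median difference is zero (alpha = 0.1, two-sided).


Step 1: Drop any zero differences (none here) and take |d_i|.
|d| = [6, 6, 1, 6, 5, 1, 3, 2, 1, 7, 3, 4]
Step 2: Midrank |d_i| (ties get averaged ranks).
ranks: |6|->10, |6|->10, |1|->2, |6|->10, |5|->8, |1|->2, |3|->5.5, |2|->4, |1|->2, |7|->12, |3|->5.5, |4|->7
Step 3: Attach original signs; sum ranks with positive sign and with negative sign.
W+ = 10 + 2 + 8 + 4 + 7 = 31
W- = 10 + 10 + 2 + 5.5 + 2 + 12 + 5.5 = 47
(Check: W+ + W- = 78 should equal n(n+1)/2 = 78.)
Step 4: Test statistic W = min(W+, W-) = 31.
Step 5: Ties in |d|, so use the tie-corrected normal approximation.
        E[W] = n(n+1)/4 = 12*13/4 = 39.
        Tie groups: |d|=1 (t=3), |d|=3 (t=2), |d|=6 (t=3); sum(t^3 - t) = 54.
        Var[W] = n(n+1)(2n+1)/24 - sum(t^3-t)/48 = 3900/24 - 54/48 = 161.375.
        z = (W - E[W]) / sqrt(Var[W]) = (31 - 39) / 12.7033 = -0.6298.
        Two-sided p = 2*Phi(z) = 0.528855.
Step 6: alpha = 0.1. fail to reject H0.

W+ = 31, W- = 47, W = min = 31, p = 0.528855, fail to reject H0.


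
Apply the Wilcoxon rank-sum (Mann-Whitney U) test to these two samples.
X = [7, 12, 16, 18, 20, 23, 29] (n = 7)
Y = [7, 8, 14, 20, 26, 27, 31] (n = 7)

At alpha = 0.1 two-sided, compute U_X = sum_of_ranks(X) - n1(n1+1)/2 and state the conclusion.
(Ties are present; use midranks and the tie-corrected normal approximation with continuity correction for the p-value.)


Step 1: Combine and sort all 14 observations; assign midranks.
sorted (value, group): (7,X), (7,Y), (8,Y), (12,X), (14,Y), (16,X), (18,X), (20,X), (20,Y), (23,X), (26,Y), (27,Y), (29,X), (31,Y)
ranks: 7->1.5, 7->1.5, 8->3, 12->4, 14->5, 16->6, 18->7, 20->8.5, 20->8.5, 23->10, 26->11, 27->12, 29->13, 31->14
Step 2: Rank sum for X: R1 = 1.5 + 4 + 6 + 7 + 8.5 + 10 + 13 = 50.
Step 3: U_X = R1 - n1(n1+1)/2 = 50 - 7*8/2 = 50 - 28 = 22.
       U_Y = n1*n2 - U_X = 49 - 22 = 27.
Step 4: Ties are present, so use the tie-corrected normal approximation (with continuity correction) for the p-value.
Step 5: p-value = 0.797863; compare to alpha = 0.1. fail to reject H0.

U_X = 22, p = 0.797863, fail to reject H0 at alpha = 0.1.


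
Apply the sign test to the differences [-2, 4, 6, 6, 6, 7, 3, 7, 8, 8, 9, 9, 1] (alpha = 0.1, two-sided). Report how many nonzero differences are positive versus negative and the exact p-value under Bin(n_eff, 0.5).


Step 1: Discard zero differences. Original n = 13; n_eff = number of nonzero differences = 13.
Nonzero differences (with sign): -2, +4, +6, +6, +6, +7, +3, +7, +8, +8, +9, +9, +1
Step 2: Count signs: positive = 12, negative = 1.
Step 3: Under H0: P(positive) = 0.5, so the number of positives S ~ Bin(13, 0.5).
Step 4: Two-sided exact p-value = sum of Bin(13,0.5) probabilities at or below the observed probability = 0.003418.
Step 5: alpha = 0.1. reject H0.

n_eff = 13, pos = 12, neg = 1, p = 0.003418, reject H0.


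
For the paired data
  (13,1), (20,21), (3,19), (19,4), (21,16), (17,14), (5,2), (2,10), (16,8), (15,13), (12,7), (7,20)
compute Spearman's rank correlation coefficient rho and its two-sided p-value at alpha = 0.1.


Step 1: Rank x and y separately (midranks; no ties here).
rank(x): 13->6, 20->11, 3->2, 19->10, 21->12, 17->9, 5->3, 2->1, 16->8, 15->7, 12->5, 7->4
rank(y): 1->1, 21->12, 19->10, 4->3, 16->9, 14->8, 2->2, 10->6, 8->5, 13->7, 7->4, 20->11
Step 2: d_i = R_x(i) - R_y(i); compute d_i^2.
  (6-1)^2=25, (11-12)^2=1, (2-10)^2=64, (10-3)^2=49, (12-9)^2=9, (9-8)^2=1, (3-2)^2=1, (1-6)^2=25, (8-5)^2=9, (7-7)^2=0, (5-4)^2=1, (4-11)^2=49
sum(d^2) = 234.
Step 3: rho = 1 - 6*234 / (12*(12^2 - 1)) = 1 - 1404/1716 = 0.181818.
Step 4: Under H0, t = rho * sqrt((n-2)/(1-rho^2)) = 0.5847 ~ t(10).
Step 5: Two-sided p-value from the t-distribution with 10 df = 0.571701.
Step 6: alpha = 0.1. fail to reject H0.

rho = 0.1818, p = 0.571701, fail to reject H0 at alpha = 0.1.


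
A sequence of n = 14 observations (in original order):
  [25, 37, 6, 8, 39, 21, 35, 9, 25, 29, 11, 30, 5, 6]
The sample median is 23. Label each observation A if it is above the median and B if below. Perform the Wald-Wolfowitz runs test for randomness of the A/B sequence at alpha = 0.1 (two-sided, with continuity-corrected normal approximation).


Step 1: Compute median = 23; label A = above, B = below.
Labels in order: AABBABABAABABB  (n_A = 7, n_B = 7)
Step 2: Count runs R = 10.
Step 3: Under H0 (random ordering), E[R] = 2*n_A*n_B/(n_A+n_B) + 1 = 2*7*7/14 + 1 = 8.0000.
        Var[R] = 2*n_A*n_B*(2*n_A*n_B - n_A - n_B) / ((n_A+n_B)^2 * (n_A+n_B-1)) = 8232/2548 = 3.2308.
        SD[R] = 1.7974.
Step 4: Continuity-corrected z = (R - 0.5 - E[R]) / SD[R] = (10 - 0.5 - 8.0000) / 1.7974 = 0.8345.
Step 5: Two-sided p-value via normal approximation = 2*(1 - Phi(|z|)) = 0.403986.
Step 6: alpha = 0.1. fail to reject H0.

R = 10, z = 0.8345, p = 0.403986, fail to reject H0.


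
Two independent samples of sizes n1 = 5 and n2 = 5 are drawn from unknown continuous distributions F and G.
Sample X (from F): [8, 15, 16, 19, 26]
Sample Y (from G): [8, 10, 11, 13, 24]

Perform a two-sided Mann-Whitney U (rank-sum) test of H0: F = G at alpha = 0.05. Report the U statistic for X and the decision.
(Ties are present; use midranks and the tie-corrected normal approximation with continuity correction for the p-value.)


Step 1: Combine and sort all 10 observations; assign midranks.
sorted (value, group): (8,X), (8,Y), (10,Y), (11,Y), (13,Y), (15,X), (16,X), (19,X), (24,Y), (26,X)
ranks: 8->1.5, 8->1.5, 10->3, 11->4, 13->5, 15->6, 16->7, 19->8, 24->9, 26->10
Step 2: Rank sum for X: R1 = 1.5 + 6 + 7 + 8 + 10 = 32.5.
Step 3: U_X = R1 - n1(n1+1)/2 = 32.5 - 5*6/2 = 32.5 - 15 = 17.5.
       U_Y = n1*n2 - U_X = 25 - 17.5 = 7.5.
Step 4: Ties are present, so use the tie-corrected normal approximation (with continuity correction) for the p-value.
Step 5: p-value = 0.345742; compare to alpha = 0.05. fail to reject H0.

U_X = 17.5, p = 0.345742, fail to reject H0 at alpha = 0.05.


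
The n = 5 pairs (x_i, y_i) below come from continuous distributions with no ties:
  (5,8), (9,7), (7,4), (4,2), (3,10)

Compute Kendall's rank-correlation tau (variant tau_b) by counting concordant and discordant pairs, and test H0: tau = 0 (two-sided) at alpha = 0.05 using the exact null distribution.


Step 1: Enumerate the 10 unordered pairs (i,j) with i<j and classify each by sign(x_j-x_i) * sign(y_j-y_i).
  (1,2):dx=+4,dy=-1->D; (1,3):dx=+2,dy=-4->D; (1,4):dx=-1,dy=-6->C; (1,5):dx=-2,dy=+2->D
  (2,3):dx=-2,dy=-3->C; (2,4):dx=-5,dy=-5->C; (2,5):dx=-6,dy=+3->D; (3,4):dx=-3,dy=-2->C
  (3,5):dx=-4,dy=+6->D; (4,5):dx=-1,dy=+8->D
Step 2: C = 4, D = 6, total pairs = 10.
Step 3: tau = (C - D)/(n(n-1)/2) = (4 - 6)/10 = -0.200000.
Step 4: Exact two-sided p-value (enumerate n! = 120 permutations of y under H0): p = 0.816667.
Step 5: alpha = 0.05. fail to reject H0.

tau_b = -0.2000 (C=4, D=6), p = 0.816667, fail to reject H0.


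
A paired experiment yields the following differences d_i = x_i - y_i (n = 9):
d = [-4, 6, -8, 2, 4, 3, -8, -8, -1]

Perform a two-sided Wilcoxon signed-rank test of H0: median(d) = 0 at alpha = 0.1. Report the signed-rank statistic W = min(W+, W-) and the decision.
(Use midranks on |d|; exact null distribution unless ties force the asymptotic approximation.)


Step 1: Drop any zero differences (none here) and take |d_i|.
|d| = [4, 6, 8, 2, 4, 3, 8, 8, 1]
Step 2: Midrank |d_i| (ties get averaged ranks).
ranks: |4|->4.5, |6|->6, |8|->8, |2|->2, |4|->4.5, |3|->3, |8|->8, |8|->8, |1|->1
Step 3: Attach original signs; sum ranks with positive sign and with negative sign.
W+ = 6 + 2 + 4.5 + 3 = 15.5
W- = 4.5 + 8 + 8 + 8 + 1 = 29.5
(Check: W+ + W- = 45 should equal n(n+1)/2 = 45.)
Step 4: Test statistic W = min(W+, W-) = 15.5.
Step 5: Ties in |d|, so use the tie-corrected normal approximation.
        E[W] = n(n+1)/4 = 9*10/4 = 22.5.
        Tie groups: |d|=4 (t=2), |d|=8 (t=3); sum(t^3 - t) = 30.
        Var[W] = n(n+1)(2n+1)/24 - sum(t^3-t)/48 = 1710/24 - 30/48 = 70.625.
        z = (W - E[W]) / sqrt(Var[W]) = (15.5 - 22.5) / 8.4039 = -0.8329.
        Two-sided p = 2*Phi(z) = 0.404873.
Step 6: alpha = 0.1. fail to reject H0.

W+ = 15.5, W- = 29.5, W = min = 15.5, p = 0.404873, fail to reject H0.


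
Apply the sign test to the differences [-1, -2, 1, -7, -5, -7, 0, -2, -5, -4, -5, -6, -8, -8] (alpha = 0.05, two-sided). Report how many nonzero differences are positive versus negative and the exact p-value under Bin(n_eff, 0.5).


Step 1: Discard zero differences. Original n = 14; n_eff = number of nonzero differences = 13.
Nonzero differences (with sign): -1, -2, +1, -7, -5, -7, -2, -5, -4, -5, -6, -8, -8
Step 2: Count signs: positive = 1, negative = 12.
Step 3: Under H0: P(positive) = 0.5, so the number of positives S ~ Bin(13, 0.5).
Step 4: Two-sided exact p-value = sum of Bin(13,0.5) probabilities at or below the observed probability = 0.003418.
Step 5: alpha = 0.05. reject H0.

n_eff = 13, pos = 1, neg = 12, p = 0.003418, reject H0.


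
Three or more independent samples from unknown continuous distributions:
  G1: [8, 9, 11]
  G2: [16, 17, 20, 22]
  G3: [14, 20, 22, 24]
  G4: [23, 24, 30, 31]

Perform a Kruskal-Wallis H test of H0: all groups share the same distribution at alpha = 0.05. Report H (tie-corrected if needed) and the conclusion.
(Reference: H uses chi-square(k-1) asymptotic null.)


Step 1: Combine all N = 15 observations and assign midranks.
sorted (value, group, rank): (8,G1,1), (9,G1,2), (11,G1,3), (14,G3,4), (16,G2,5), (17,G2,6), (20,G2,7.5), (20,G3,7.5), (22,G2,9.5), (22,G3,9.5), (23,G4,11), (24,G3,12.5), (24,G4,12.5), (30,G4,14), (31,G4,15)
Step 2: Sum ranks within each group.
R_1 = 6 (n_1 = 3)
R_2 = 28 (n_2 = 4)
R_3 = 33.5 (n_3 = 4)
R_4 = 52.5 (n_4 = 4)
Step 3: H = 12/(N(N+1)) * sum(R_i^2/n_i) - 3(N+1)
     = 12/(15*16) * (6^2/3 + 28^2/4 + 33.5^2/4 + 52.5^2/4) - 3*16
     = 0.050000 * 1177.62 - 48
     = 10.881250.
Step 4: Ties present; correction factor C = 1 - 18/(15^3 - 15) = 0.994643. Corrected H = 10.881250 / 0.994643 = 10.939856.
Step 5: Under H0, H ~ chi^2(3); p-value = 0.012056.
Step 6: alpha = 0.05. reject H0.

H = 10.9399, df = 3, p = 0.012056, reject H0.


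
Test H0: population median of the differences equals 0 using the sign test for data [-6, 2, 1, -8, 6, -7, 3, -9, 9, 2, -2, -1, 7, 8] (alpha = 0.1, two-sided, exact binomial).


Step 1: Discard zero differences. Original n = 14; n_eff = number of nonzero differences = 14.
Nonzero differences (with sign): -6, +2, +1, -8, +6, -7, +3, -9, +9, +2, -2, -1, +7, +8
Step 2: Count signs: positive = 8, negative = 6.
Step 3: Under H0: P(positive) = 0.5, so the number of positives S ~ Bin(14, 0.5).
Step 4: Two-sided exact p-value = sum of Bin(14,0.5) probabilities at or below the observed probability = 0.790527.
Step 5: alpha = 0.1. fail to reject H0.

n_eff = 14, pos = 8, neg = 6, p = 0.790527, fail to reject H0.


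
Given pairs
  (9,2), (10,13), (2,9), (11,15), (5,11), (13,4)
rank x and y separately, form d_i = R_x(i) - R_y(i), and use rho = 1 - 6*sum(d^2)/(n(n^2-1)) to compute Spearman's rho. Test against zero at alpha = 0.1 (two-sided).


Step 1: Rank x and y separately (midranks; no ties here).
rank(x): 9->3, 10->4, 2->1, 11->5, 5->2, 13->6
rank(y): 2->1, 13->5, 9->3, 15->6, 11->4, 4->2
Step 2: d_i = R_x(i) - R_y(i); compute d_i^2.
  (3-1)^2=4, (4-5)^2=1, (1-3)^2=4, (5-6)^2=1, (2-4)^2=4, (6-2)^2=16
sum(d^2) = 30.
Step 3: rho = 1 - 6*30 / (6*(6^2 - 1)) = 1 - 180/210 = 0.142857.
Step 4: Under H0, t = rho * sqrt((n-2)/(1-rho^2)) = 0.2887 ~ t(4).
Step 5: Two-sided p-value from the t-distribution with 4 df = 0.787172.
Step 6: alpha = 0.1. fail to reject H0.

rho = 0.1429, p = 0.787172, fail to reject H0 at alpha = 0.1.


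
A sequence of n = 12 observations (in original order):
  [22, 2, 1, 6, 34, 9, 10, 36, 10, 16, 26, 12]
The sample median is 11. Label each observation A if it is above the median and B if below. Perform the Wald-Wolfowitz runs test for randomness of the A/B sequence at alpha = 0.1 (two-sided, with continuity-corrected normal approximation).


Step 1: Compute median = 11; label A = above, B = below.
Labels in order: ABBBABBABAAA  (n_A = 6, n_B = 6)
Step 2: Count runs R = 7.
Step 3: Under H0 (random ordering), E[R] = 2*n_A*n_B/(n_A+n_B) + 1 = 2*6*6/12 + 1 = 7.0000.
        Var[R] = 2*n_A*n_B*(2*n_A*n_B - n_A - n_B) / ((n_A+n_B)^2 * (n_A+n_B-1)) = 4320/1584 = 2.7273.
        SD[R] = 1.6514.
Step 4: R = E[R], so z = 0 with no continuity correction.
Step 5: Two-sided p-value via normal approximation = 2*(1 - Phi(|z|)) = 1.000000.
Step 6: alpha = 0.1. fail to reject H0.

R = 7, z = 0.0000, p = 1.000000, fail to reject H0.


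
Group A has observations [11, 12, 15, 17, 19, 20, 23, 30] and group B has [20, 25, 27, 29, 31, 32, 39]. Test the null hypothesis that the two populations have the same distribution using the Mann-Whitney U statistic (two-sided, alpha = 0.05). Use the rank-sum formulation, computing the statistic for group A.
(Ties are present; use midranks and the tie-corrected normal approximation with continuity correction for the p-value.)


Step 1: Combine and sort all 15 observations; assign midranks.
sorted (value, group): (11,X), (12,X), (15,X), (17,X), (19,X), (20,X), (20,Y), (23,X), (25,Y), (27,Y), (29,Y), (30,X), (31,Y), (32,Y), (39,Y)
ranks: 11->1, 12->2, 15->3, 17->4, 19->5, 20->6.5, 20->6.5, 23->8, 25->9, 27->10, 29->11, 30->12, 31->13, 32->14, 39->15
Step 2: Rank sum for X: R1 = 1 + 2 + 3 + 4 + 5 + 6.5 + 8 + 12 = 41.5.
Step 3: U_X = R1 - n1(n1+1)/2 = 41.5 - 8*9/2 = 41.5 - 36 = 5.5.
       U_Y = n1*n2 - U_X = 56 - 5.5 = 50.5.
Step 4: Ties are present, so use the tie-corrected normal approximation (with continuity correction) for the p-value.
Step 5: p-value = 0.010826; compare to alpha = 0.05. reject H0.

U_X = 5.5, p = 0.010826, reject H0 at alpha = 0.05.


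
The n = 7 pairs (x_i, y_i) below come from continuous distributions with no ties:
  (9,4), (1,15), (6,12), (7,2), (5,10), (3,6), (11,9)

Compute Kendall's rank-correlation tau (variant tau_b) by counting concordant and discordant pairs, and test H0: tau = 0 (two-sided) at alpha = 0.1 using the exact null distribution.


Step 1: Enumerate the 21 unordered pairs (i,j) with i<j and classify each by sign(x_j-x_i) * sign(y_j-y_i).
  (1,2):dx=-8,dy=+11->D; (1,3):dx=-3,dy=+8->D; (1,4):dx=-2,dy=-2->C; (1,5):dx=-4,dy=+6->D
  (1,6):dx=-6,dy=+2->D; (1,7):dx=+2,dy=+5->C; (2,3):dx=+5,dy=-3->D; (2,4):dx=+6,dy=-13->D
  (2,5):dx=+4,dy=-5->D; (2,6):dx=+2,dy=-9->D; (2,7):dx=+10,dy=-6->D; (3,4):dx=+1,dy=-10->D
  (3,5):dx=-1,dy=-2->C; (3,6):dx=-3,dy=-6->C; (3,7):dx=+5,dy=-3->D; (4,5):dx=-2,dy=+8->D
  (4,6):dx=-4,dy=+4->D; (4,7):dx=+4,dy=+7->C; (5,6):dx=-2,dy=-4->C; (5,7):dx=+6,dy=-1->D
  (6,7):dx=+8,dy=+3->C
Step 2: C = 7, D = 14, total pairs = 21.
Step 3: tau = (C - D)/(n(n-1)/2) = (7 - 14)/21 = -0.333333.
Step 4: Exact two-sided p-value (enumerate n! = 5040 permutations of y under H0): p = 0.381349.
Step 5: alpha = 0.1. fail to reject H0.

tau_b = -0.3333 (C=7, D=14), p = 0.381349, fail to reject H0.


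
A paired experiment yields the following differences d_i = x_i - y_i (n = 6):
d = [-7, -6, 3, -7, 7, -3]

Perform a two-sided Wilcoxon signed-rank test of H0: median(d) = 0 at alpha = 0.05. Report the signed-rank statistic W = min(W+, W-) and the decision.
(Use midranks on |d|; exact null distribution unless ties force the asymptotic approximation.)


Step 1: Drop any zero differences (none here) and take |d_i|.
|d| = [7, 6, 3, 7, 7, 3]
Step 2: Midrank |d_i| (ties get averaged ranks).
ranks: |7|->5, |6|->3, |3|->1.5, |7|->5, |7|->5, |3|->1.5
Step 3: Attach original signs; sum ranks with positive sign and with negative sign.
W+ = 1.5 + 5 = 6.5
W- = 5 + 3 + 5 + 1.5 = 14.5
(Check: W+ + W- = 21 should equal n(n+1)/2 = 21.)
Step 4: Test statistic W = min(W+, W-) = 6.5.
Step 5: Ties in |d|, so use the tie-corrected normal approximation.
        E[W] = n(n+1)/4 = 6*7/4 = 10.5.
        Tie groups: |d|=3 (t=2), |d|=7 (t=3); sum(t^3 - t) = 30.
        Var[W] = n(n+1)(2n+1)/24 - sum(t^3-t)/48 = 546/24 - 30/48 = 22.125.
        z = (W - E[W]) / sqrt(Var[W]) = (6.5 - 10.5) / 4.7037 = -0.8504.
        Two-sided p = 2*Phi(z) = 0.395108.
Step 6: alpha = 0.05. fail to reject H0.

W+ = 6.5, W- = 14.5, W = min = 6.5, p = 0.395108, fail to reject H0.


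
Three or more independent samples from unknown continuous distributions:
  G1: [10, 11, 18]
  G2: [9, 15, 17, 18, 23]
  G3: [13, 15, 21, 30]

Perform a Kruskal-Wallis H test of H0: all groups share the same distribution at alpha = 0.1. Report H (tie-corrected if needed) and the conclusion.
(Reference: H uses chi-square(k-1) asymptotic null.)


Step 1: Combine all N = 12 observations and assign midranks.
sorted (value, group, rank): (9,G2,1), (10,G1,2), (11,G1,3), (13,G3,4), (15,G2,5.5), (15,G3,5.5), (17,G2,7), (18,G1,8.5), (18,G2,8.5), (21,G3,10), (23,G2,11), (30,G3,12)
Step 2: Sum ranks within each group.
R_1 = 13.5 (n_1 = 3)
R_2 = 33 (n_2 = 5)
R_3 = 31.5 (n_3 = 4)
Step 3: H = 12/(N(N+1)) * sum(R_i^2/n_i) - 3(N+1)
     = 12/(12*13) * (13.5^2/3 + 33^2/5 + 31.5^2/4) - 3*13
     = 0.076923 * 526.612 - 39
     = 1.508654.
Step 4: Ties present; correction factor C = 1 - 12/(12^3 - 12) = 0.993007. Corrected H = 1.508654 / 0.993007 = 1.519278.
Step 5: Under H0, H ~ chi^2(2); p-value = 0.467835.
Step 6: alpha = 0.1. fail to reject H0.

H = 1.5193, df = 2, p = 0.467835, fail to reject H0.


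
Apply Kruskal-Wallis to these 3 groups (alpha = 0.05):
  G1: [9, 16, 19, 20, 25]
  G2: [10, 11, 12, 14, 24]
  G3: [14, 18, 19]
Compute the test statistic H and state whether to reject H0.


Step 1: Combine all N = 13 observations and assign midranks.
sorted (value, group, rank): (9,G1,1), (10,G2,2), (11,G2,3), (12,G2,4), (14,G2,5.5), (14,G3,5.5), (16,G1,7), (18,G3,8), (19,G1,9.5), (19,G3,9.5), (20,G1,11), (24,G2,12), (25,G1,13)
Step 2: Sum ranks within each group.
R_1 = 41.5 (n_1 = 5)
R_2 = 26.5 (n_2 = 5)
R_3 = 23 (n_3 = 3)
Step 3: H = 12/(N(N+1)) * sum(R_i^2/n_i) - 3(N+1)
     = 12/(13*14) * (41.5^2/5 + 26.5^2/5 + 23^2/3) - 3*14
     = 0.065934 * 661.233 - 42
     = 1.597802.
Step 4: Ties present; correction factor C = 1 - 12/(13^3 - 13) = 0.994505. Corrected H = 1.597802 / 0.994505 = 1.606630.
Step 5: Under H0, H ~ chi^2(2); p-value = 0.447842.
Step 6: alpha = 0.05. fail to reject H0.

H = 1.6066, df = 2, p = 0.447842, fail to reject H0.


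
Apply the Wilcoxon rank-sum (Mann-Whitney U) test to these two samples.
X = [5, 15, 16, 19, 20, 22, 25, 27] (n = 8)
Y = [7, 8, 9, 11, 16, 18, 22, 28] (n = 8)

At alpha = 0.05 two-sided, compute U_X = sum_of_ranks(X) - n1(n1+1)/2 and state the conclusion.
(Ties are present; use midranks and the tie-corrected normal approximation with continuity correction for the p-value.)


Step 1: Combine and sort all 16 observations; assign midranks.
sorted (value, group): (5,X), (7,Y), (8,Y), (9,Y), (11,Y), (15,X), (16,X), (16,Y), (18,Y), (19,X), (20,X), (22,X), (22,Y), (25,X), (27,X), (28,Y)
ranks: 5->1, 7->2, 8->3, 9->4, 11->5, 15->6, 16->7.5, 16->7.5, 18->9, 19->10, 20->11, 22->12.5, 22->12.5, 25->14, 27->15, 28->16
Step 2: Rank sum for X: R1 = 1 + 6 + 7.5 + 10 + 11 + 12.5 + 14 + 15 = 77.
Step 3: U_X = R1 - n1(n1+1)/2 = 77 - 8*9/2 = 77 - 36 = 41.
       U_Y = n1*n2 - U_X = 64 - 41 = 23.
Step 4: Ties are present, so use the tie-corrected normal approximation (with continuity correction) for the p-value.
Step 5: p-value = 0.371325; compare to alpha = 0.05. fail to reject H0.

U_X = 41, p = 0.371325, fail to reject H0 at alpha = 0.05.


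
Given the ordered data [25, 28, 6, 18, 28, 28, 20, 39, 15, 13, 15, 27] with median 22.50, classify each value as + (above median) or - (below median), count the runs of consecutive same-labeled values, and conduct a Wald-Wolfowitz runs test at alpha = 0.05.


Step 1: Compute median = 22.50; label A = above, B = below.
Labels in order: AABBAABABBBA  (n_A = 6, n_B = 6)
Step 2: Count runs R = 7.
Step 3: Under H0 (random ordering), E[R] = 2*n_A*n_B/(n_A+n_B) + 1 = 2*6*6/12 + 1 = 7.0000.
        Var[R] = 2*n_A*n_B*(2*n_A*n_B - n_A - n_B) / ((n_A+n_B)^2 * (n_A+n_B-1)) = 4320/1584 = 2.7273.
        SD[R] = 1.6514.
Step 4: R = E[R], so z = 0 with no continuity correction.
Step 5: Two-sided p-value via normal approximation = 2*(1 - Phi(|z|)) = 1.000000.
Step 6: alpha = 0.05. fail to reject H0.

R = 7, z = 0.0000, p = 1.000000, fail to reject H0.


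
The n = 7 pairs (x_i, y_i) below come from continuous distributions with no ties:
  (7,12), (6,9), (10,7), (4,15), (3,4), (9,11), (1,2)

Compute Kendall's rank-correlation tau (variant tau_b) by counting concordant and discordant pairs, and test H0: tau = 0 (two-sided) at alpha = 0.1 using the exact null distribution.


Step 1: Enumerate the 21 unordered pairs (i,j) with i<j and classify each by sign(x_j-x_i) * sign(y_j-y_i).
  (1,2):dx=-1,dy=-3->C; (1,3):dx=+3,dy=-5->D; (1,4):dx=-3,dy=+3->D; (1,5):dx=-4,dy=-8->C
  (1,6):dx=+2,dy=-1->D; (1,7):dx=-6,dy=-10->C; (2,3):dx=+4,dy=-2->D; (2,4):dx=-2,dy=+6->D
  (2,5):dx=-3,dy=-5->C; (2,6):dx=+3,dy=+2->C; (2,7):dx=-5,dy=-7->C; (3,4):dx=-6,dy=+8->D
  (3,5):dx=-7,dy=-3->C; (3,6):dx=-1,dy=+4->D; (3,7):dx=-9,dy=-5->C; (4,5):dx=-1,dy=-11->C
  (4,6):dx=+5,dy=-4->D; (4,7):dx=-3,dy=-13->C; (5,6):dx=+6,dy=+7->C; (5,7):dx=-2,dy=-2->C
  (6,7):dx=-8,dy=-9->C
Step 2: C = 13, D = 8, total pairs = 21.
Step 3: tau = (C - D)/(n(n-1)/2) = (13 - 8)/21 = 0.238095.
Step 4: Exact two-sided p-value (enumerate n! = 5040 permutations of y under H0): p = 0.561905.
Step 5: alpha = 0.1. fail to reject H0.

tau_b = 0.2381 (C=13, D=8), p = 0.561905, fail to reject H0.


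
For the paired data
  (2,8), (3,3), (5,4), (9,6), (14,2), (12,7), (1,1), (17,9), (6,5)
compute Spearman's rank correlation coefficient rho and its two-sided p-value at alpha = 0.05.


Step 1: Rank x and y separately (midranks; no ties here).
rank(x): 2->2, 3->3, 5->4, 9->6, 14->8, 12->7, 1->1, 17->9, 6->5
rank(y): 8->8, 3->3, 4->4, 6->6, 2->2, 7->7, 1->1, 9->9, 5->5
Step 2: d_i = R_x(i) - R_y(i); compute d_i^2.
  (2-8)^2=36, (3-3)^2=0, (4-4)^2=0, (6-6)^2=0, (8-2)^2=36, (7-7)^2=0, (1-1)^2=0, (9-9)^2=0, (5-5)^2=0
sum(d^2) = 72.
Step 3: rho = 1 - 6*72 / (9*(9^2 - 1)) = 1 - 432/720 = 0.400000.
Step 4: Under H0, t = rho * sqrt((n-2)/(1-rho^2)) = 1.1547 ~ t(7).
Step 5: Two-sided p-value from the t-distribution with 7 df = 0.286105.
Step 6: alpha = 0.05. fail to reject H0.

rho = 0.4000, p = 0.286105, fail to reject H0 at alpha = 0.05.


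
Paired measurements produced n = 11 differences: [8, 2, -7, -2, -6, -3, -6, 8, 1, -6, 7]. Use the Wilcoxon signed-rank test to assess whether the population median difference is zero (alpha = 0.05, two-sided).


Step 1: Drop any zero differences (none here) and take |d_i|.
|d| = [8, 2, 7, 2, 6, 3, 6, 8, 1, 6, 7]
Step 2: Midrank |d_i| (ties get averaged ranks).
ranks: |8|->10.5, |2|->2.5, |7|->8.5, |2|->2.5, |6|->6, |3|->4, |6|->6, |8|->10.5, |1|->1, |6|->6, |7|->8.5
Step 3: Attach original signs; sum ranks with positive sign and with negative sign.
W+ = 10.5 + 2.5 + 10.5 + 1 + 8.5 = 33
W- = 8.5 + 2.5 + 6 + 4 + 6 + 6 = 33
(Check: W+ + W- = 66 should equal n(n+1)/2 = 66.)
Step 4: Test statistic W = min(W+, W-) = 33.
Step 5: Ties in |d|, so use the tie-corrected normal approximation.
        E[W] = n(n+1)/4 = 11*12/4 = 33.
        Tie groups: |d|=2 (t=2), |d|=6 (t=3), |d|=7 (t=2), |d|=8 (t=2); sum(t^3 - t) = 42.
        Var[W] = n(n+1)(2n+1)/24 - sum(t^3-t)/48 = 3036/24 - 42/48 = 125.625.
        z = (W - E[W]) / sqrt(Var[W]) = (33 - 33) / 11.2083 = 0.0000.
        Two-sided p = 2*Phi(z) = 1.000000.
Step 6: alpha = 0.05. fail to reject H0.

W+ = 33, W- = 33, W = min = 33, p = 1.000000, fail to reject H0.


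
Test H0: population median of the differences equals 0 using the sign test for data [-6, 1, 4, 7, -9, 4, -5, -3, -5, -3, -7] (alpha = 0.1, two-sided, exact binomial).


Step 1: Discard zero differences. Original n = 11; n_eff = number of nonzero differences = 11.
Nonzero differences (with sign): -6, +1, +4, +7, -9, +4, -5, -3, -5, -3, -7
Step 2: Count signs: positive = 4, negative = 7.
Step 3: Under H0: P(positive) = 0.5, so the number of positives S ~ Bin(11, 0.5).
Step 4: Two-sided exact p-value = sum of Bin(11,0.5) probabilities at or below the observed probability = 0.548828.
Step 5: alpha = 0.1. fail to reject H0.

n_eff = 11, pos = 4, neg = 7, p = 0.548828, fail to reject H0.


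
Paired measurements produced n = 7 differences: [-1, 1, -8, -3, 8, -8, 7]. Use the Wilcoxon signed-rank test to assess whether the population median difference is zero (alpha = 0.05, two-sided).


Step 1: Drop any zero differences (none here) and take |d_i|.
|d| = [1, 1, 8, 3, 8, 8, 7]
Step 2: Midrank |d_i| (ties get averaged ranks).
ranks: |1|->1.5, |1|->1.5, |8|->6, |3|->3, |8|->6, |8|->6, |7|->4
Step 3: Attach original signs; sum ranks with positive sign and with negative sign.
W+ = 1.5 + 6 + 4 = 11.5
W- = 1.5 + 6 + 3 + 6 = 16.5
(Check: W+ + W- = 28 should equal n(n+1)/2 = 28.)
Step 4: Test statistic W = min(W+, W-) = 11.5.
Step 5: Ties in |d|, so use the tie-corrected normal approximation.
        E[W] = n(n+1)/4 = 7*8/4 = 14.
        Tie groups: |d|=1 (t=2), |d|=8 (t=3); sum(t^3 - t) = 30.
        Var[W] = n(n+1)(2n+1)/24 - sum(t^3-t)/48 = 840/24 - 30/48 = 34.375.
        z = (W - E[W]) / sqrt(Var[W]) = (11.5 - 14) / 5.8630 = -0.4264.
        Two-sided p = 2*Phi(z) = 0.669815.
Step 6: alpha = 0.05. fail to reject H0.

W+ = 11.5, W- = 16.5, W = min = 11.5, p = 0.669815, fail to reject H0.


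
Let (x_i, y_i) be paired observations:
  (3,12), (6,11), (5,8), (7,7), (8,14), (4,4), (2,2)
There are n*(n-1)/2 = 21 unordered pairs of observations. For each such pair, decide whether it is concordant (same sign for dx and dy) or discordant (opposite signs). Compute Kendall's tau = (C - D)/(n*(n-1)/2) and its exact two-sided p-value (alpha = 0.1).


Step 1: Enumerate the 21 unordered pairs (i,j) with i<j and classify each by sign(x_j-x_i) * sign(y_j-y_i).
  (1,2):dx=+3,dy=-1->D; (1,3):dx=+2,dy=-4->D; (1,4):dx=+4,dy=-5->D; (1,5):dx=+5,dy=+2->C
  (1,6):dx=+1,dy=-8->D; (1,7):dx=-1,dy=-10->C; (2,3):dx=-1,dy=-3->C; (2,4):dx=+1,dy=-4->D
  (2,5):dx=+2,dy=+3->C; (2,6):dx=-2,dy=-7->C; (2,7):dx=-4,dy=-9->C; (3,4):dx=+2,dy=-1->D
  (3,5):dx=+3,dy=+6->C; (3,6):dx=-1,dy=-4->C; (3,7):dx=-3,dy=-6->C; (4,5):dx=+1,dy=+7->C
  (4,6):dx=-3,dy=-3->C; (4,7):dx=-5,dy=-5->C; (5,6):dx=-4,dy=-10->C; (5,7):dx=-6,dy=-12->C
  (6,7):dx=-2,dy=-2->C
Step 2: C = 15, D = 6, total pairs = 21.
Step 3: tau = (C - D)/(n(n-1)/2) = (15 - 6)/21 = 0.428571.
Step 4: Exact two-sided p-value (enumerate n! = 5040 permutations of y under H0): p = 0.238889.
Step 5: alpha = 0.1. fail to reject H0.

tau_b = 0.4286 (C=15, D=6), p = 0.238889, fail to reject H0.
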